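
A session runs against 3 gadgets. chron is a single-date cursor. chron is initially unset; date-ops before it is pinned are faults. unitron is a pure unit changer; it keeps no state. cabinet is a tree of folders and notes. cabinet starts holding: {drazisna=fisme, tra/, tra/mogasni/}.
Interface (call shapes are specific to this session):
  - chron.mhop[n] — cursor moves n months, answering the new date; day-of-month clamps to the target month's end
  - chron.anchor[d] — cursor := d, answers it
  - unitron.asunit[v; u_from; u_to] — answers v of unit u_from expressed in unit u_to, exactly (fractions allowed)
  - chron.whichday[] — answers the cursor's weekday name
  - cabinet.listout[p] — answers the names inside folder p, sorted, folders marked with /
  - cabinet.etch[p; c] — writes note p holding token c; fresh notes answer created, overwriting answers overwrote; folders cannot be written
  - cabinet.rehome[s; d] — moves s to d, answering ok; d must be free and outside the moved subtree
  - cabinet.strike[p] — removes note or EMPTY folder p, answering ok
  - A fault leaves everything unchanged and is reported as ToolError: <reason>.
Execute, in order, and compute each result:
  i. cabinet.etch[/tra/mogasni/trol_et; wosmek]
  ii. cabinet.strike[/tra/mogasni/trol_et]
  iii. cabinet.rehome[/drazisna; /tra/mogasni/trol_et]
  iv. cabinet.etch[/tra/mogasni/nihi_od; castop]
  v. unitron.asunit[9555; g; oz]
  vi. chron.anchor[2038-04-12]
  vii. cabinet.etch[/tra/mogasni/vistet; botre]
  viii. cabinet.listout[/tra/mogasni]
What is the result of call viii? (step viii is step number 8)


Answer: [nihi_od, trol_et, vistet]

Derivation:
I call cabinet.etch using p='/tra/mogasni/trol_et', c='wosmek', → created.
Using cabinet.strike using p='/tra/mogasni/trol_et', — result: ok.
I run cabinet.rehome using s='/drazisna', d='/tra/mogasni/trol_et', giving ok.
Next I call cabinet.etch using p='/tra/mogasni/nihi_od', c='castop', and observe created.
I invoke unitron.asunit using v='9555', u_from='g', u_to='oz', → 2184000000/6479891.
Invoking chron.anchor using d='2038-04-12', giving 2038-04-12.
Then cabinet.etch using p='/tra/mogasni/vistet', c='botre', yielding created.
I use cabinet.listout using p='/tra/mogasni', → [nihi_od, trol_et, vistet].


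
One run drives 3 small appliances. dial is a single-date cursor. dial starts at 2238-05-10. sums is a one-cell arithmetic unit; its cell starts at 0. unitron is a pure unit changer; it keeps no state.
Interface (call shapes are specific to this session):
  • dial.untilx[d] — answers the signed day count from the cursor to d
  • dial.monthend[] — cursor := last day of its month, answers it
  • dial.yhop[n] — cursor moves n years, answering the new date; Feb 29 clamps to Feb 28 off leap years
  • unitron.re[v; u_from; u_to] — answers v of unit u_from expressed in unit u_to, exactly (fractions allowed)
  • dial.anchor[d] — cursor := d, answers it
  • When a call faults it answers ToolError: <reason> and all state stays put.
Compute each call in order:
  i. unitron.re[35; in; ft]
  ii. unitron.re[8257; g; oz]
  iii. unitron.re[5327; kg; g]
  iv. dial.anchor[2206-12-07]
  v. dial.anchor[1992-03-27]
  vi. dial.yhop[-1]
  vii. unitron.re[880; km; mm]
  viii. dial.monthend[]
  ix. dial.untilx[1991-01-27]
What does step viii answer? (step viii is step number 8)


Answer: 1991-03-31

Derivation:
~$ unitron.re v: 35 u_from: in u_to: ft
= 35/12
~$ unitron.re v: 8257 u_from: g u_to: oz
= 13211200000/45359237
~$ unitron.re v: 5327 u_from: kg u_to: g
= 5327000
~$ dial.anchor d: 2206-12-07
= 2206-12-07
~$ dial.anchor d: 1992-03-27
= 1992-03-27
~$ dial.yhop n: -1
= 1991-03-27
~$ unitron.re v: 880 u_from: km u_to: mm
= 880000000
~$ dial.monthend
= 1991-03-31
~$ dial.untilx d: 1991-01-27
= -63


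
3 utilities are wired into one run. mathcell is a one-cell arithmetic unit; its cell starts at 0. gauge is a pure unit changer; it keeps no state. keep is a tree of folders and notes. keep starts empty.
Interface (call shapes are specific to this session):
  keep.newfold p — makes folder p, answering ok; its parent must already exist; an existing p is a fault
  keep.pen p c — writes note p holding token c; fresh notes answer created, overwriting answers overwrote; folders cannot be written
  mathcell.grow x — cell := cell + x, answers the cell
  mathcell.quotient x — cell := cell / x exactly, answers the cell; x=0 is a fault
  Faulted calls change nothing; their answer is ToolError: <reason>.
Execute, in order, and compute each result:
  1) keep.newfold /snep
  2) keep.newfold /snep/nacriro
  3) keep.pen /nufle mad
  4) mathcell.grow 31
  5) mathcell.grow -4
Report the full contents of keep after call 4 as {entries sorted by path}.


$ keep.newfold p→/snep
[out] ok
$ keep.newfold p→/snep/nacriro
[out] ok
$ keep.pen p→/nufle c→mad
[out] created
$ mathcell.grow x→31
[out] 31
$ mathcell.grow x→-4
[out] 27

Answer: {nufle=mad, snep/, snep/nacriro/}


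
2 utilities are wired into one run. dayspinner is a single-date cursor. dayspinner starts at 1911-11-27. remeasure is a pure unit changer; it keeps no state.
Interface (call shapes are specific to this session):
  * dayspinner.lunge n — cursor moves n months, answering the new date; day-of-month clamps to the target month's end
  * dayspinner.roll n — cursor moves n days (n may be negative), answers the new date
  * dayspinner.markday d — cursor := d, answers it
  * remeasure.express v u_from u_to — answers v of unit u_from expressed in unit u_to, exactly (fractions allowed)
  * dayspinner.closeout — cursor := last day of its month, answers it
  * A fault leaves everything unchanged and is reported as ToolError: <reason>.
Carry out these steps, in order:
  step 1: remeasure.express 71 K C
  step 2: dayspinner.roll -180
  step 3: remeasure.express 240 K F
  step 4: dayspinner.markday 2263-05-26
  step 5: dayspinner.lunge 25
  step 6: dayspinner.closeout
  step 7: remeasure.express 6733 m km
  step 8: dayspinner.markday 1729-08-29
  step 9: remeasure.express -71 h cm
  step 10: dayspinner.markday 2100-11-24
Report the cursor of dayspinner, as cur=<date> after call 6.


~$ remeasure.express v: 71 u_from: K u_to: C
= -4043/20
~$ dayspinner.roll n: -180
= 1911-05-31
~$ remeasure.express v: 240 u_from: K u_to: F
= -2767/100
~$ dayspinner.markday d: 2263-05-26
= 2263-05-26
~$ dayspinner.lunge n: 25
= 2265-06-26
~$ dayspinner.closeout
= 2265-06-30
~$ remeasure.express v: 6733 u_from: m u_to: km
= 6733/1000
~$ dayspinner.markday d: 1729-08-29
= 1729-08-29
~$ remeasure.express v: -71 u_from: h u_to: cm
= ToolError: incompatible units
~$ dayspinner.markday d: 2100-11-24
= 2100-11-24

Answer: cur=2265-06-30


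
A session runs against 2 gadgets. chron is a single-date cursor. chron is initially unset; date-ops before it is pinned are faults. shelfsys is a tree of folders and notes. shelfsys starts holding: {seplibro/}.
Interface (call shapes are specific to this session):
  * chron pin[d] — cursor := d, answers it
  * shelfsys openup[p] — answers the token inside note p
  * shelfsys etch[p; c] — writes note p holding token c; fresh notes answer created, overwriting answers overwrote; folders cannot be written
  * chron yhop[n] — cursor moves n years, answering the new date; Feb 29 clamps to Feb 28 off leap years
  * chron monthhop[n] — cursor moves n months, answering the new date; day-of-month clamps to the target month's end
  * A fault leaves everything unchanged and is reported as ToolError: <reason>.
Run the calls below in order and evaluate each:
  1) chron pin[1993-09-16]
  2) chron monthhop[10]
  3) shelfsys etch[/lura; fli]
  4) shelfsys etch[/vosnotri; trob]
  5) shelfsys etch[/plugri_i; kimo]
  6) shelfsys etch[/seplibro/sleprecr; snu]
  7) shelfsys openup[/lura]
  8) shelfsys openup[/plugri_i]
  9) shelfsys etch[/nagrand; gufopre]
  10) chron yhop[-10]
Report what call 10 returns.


Answer: 1984-07-16

Derivation:
~$ chron pin d→1993-09-16
:: 1993-09-16
~$ chron monthhop n→10
:: 1994-07-16
~$ shelfsys etch p→/lura c→fli
:: created
~$ shelfsys etch p→/vosnotri c→trob
:: created
~$ shelfsys etch p→/plugri_i c→kimo
:: created
~$ shelfsys etch p→/seplibro/sleprecr c→snu
:: created
~$ shelfsys openup p→/lura
:: fli
~$ shelfsys openup p→/plugri_i
:: kimo
~$ shelfsys etch p→/nagrand c→gufopre
:: created
~$ chron yhop n→-10
:: 1984-07-16


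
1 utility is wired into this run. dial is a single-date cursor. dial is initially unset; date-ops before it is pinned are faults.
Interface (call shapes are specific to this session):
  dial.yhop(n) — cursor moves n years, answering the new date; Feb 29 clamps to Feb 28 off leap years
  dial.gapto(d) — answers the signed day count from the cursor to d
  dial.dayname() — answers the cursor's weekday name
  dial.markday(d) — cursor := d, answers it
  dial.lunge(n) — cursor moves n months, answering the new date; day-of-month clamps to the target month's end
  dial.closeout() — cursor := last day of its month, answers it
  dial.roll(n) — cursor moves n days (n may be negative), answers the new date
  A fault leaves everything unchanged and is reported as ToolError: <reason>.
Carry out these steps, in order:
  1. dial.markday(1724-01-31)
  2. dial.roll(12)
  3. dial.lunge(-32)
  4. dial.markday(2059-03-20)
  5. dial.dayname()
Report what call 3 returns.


% 1. dial.markday(d='1724-01-31') -> 1724-01-31
% 2. dial.roll(n='12') -> 1724-02-12
% 3. dial.lunge(n='-32') -> 1721-06-12
% 4. dial.markday(d='2059-03-20') -> 2059-03-20
% 5. dial.dayname() -> Thursday

Answer: 1721-06-12


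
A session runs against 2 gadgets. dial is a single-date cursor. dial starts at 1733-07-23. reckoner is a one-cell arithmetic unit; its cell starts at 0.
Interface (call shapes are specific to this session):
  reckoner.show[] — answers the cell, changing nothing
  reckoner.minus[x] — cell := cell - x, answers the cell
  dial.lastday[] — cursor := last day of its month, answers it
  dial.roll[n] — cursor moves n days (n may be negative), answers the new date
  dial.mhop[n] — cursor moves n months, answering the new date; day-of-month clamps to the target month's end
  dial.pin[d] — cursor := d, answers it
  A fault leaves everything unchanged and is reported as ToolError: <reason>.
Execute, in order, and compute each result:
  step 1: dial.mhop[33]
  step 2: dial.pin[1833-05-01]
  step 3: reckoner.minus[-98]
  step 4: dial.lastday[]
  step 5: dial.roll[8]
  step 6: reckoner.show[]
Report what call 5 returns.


Answer: 1833-06-08

Derivation:
I invoke mhop passing 33, and get 1736-04-23.
Then pin passing 1833-05-01, giving 1833-05-01.
I invoke minus passing -98: 98.
Then lastday(), giving 1833-05-31.
Next I call roll passing 8, and see 1833-06-08.
Then show(), which returns 98.


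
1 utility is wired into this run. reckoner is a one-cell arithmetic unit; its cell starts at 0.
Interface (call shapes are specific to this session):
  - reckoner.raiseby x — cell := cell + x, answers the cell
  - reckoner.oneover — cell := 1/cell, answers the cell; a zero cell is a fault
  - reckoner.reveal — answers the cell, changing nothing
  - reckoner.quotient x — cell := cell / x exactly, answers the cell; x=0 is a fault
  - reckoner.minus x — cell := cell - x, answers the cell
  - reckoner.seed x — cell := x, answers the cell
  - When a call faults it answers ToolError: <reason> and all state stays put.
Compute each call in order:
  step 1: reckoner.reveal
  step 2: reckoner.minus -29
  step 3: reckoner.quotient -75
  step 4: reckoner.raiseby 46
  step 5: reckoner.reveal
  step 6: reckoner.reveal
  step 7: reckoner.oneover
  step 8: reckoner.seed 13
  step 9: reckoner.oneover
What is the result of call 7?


Answer: 75/3421

Derivation:
[in] reveal
= 0
[in] minus x: -29
= 29
[in] quotient x: -75
= -29/75
[in] raiseby x: 46
= 3421/75
[in] reveal
= 3421/75
[in] reveal
= 3421/75
[in] oneover
= 75/3421
[in] seed x: 13
= 13
[in] oneover
= 1/13


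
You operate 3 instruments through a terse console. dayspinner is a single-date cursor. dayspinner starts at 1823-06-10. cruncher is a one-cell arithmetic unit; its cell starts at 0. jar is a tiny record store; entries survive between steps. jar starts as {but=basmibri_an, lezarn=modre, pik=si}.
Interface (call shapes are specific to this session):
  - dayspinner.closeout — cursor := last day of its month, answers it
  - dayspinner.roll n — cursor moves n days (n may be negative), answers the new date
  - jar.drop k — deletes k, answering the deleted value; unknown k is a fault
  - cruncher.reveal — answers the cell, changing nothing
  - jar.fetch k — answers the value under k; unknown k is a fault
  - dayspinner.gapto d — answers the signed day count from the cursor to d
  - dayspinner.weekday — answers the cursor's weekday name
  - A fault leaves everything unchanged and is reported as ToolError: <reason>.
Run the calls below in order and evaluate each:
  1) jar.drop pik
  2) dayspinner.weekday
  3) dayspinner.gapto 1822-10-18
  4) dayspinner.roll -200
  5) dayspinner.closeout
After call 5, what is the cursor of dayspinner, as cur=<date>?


Answer: cur=1822-11-30

Derivation:
~$ drop k=pik
= si
~$ weekday
= Tuesday
~$ gapto d=1822-10-18
= -235
~$ roll n=-200
= 1822-11-22
~$ closeout
= 1822-11-30


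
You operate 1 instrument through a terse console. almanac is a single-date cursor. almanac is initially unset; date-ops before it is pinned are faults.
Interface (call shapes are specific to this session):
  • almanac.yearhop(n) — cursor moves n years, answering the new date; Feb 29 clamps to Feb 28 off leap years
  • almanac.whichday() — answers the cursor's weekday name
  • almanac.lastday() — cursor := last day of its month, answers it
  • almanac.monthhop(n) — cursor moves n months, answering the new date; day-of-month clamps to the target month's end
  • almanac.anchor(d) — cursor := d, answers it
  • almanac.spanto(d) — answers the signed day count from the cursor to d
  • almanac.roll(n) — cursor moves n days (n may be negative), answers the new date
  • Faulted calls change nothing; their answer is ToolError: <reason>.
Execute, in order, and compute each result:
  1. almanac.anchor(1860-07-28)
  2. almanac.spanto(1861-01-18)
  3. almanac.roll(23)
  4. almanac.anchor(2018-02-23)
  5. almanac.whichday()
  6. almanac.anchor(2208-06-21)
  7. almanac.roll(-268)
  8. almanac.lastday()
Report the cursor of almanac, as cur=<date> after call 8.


>> almanac.anchor(d=1860-07-28)
<< 1860-07-28
>> almanac.spanto(d=1861-01-18)
<< 174
>> almanac.roll(n=23)
<< 1860-08-20
>> almanac.anchor(d=2018-02-23)
<< 2018-02-23
>> almanac.whichday()
<< Friday
>> almanac.anchor(d=2208-06-21)
<< 2208-06-21
>> almanac.roll(n=-268)
<< 2207-09-27
>> almanac.lastday()
<< 2207-09-30

Answer: cur=2207-09-30


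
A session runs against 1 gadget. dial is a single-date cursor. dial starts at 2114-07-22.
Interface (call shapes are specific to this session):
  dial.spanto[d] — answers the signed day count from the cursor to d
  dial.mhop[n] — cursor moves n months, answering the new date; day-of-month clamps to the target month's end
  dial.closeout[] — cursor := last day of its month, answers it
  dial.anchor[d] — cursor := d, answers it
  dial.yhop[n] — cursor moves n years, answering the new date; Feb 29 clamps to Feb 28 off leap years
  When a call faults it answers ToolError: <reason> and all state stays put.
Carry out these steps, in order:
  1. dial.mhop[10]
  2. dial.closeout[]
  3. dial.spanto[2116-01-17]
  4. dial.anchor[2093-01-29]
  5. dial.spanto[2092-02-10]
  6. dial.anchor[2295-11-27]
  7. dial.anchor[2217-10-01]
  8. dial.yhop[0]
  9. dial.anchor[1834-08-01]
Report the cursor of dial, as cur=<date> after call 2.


Answer: cur=2115-05-31

Derivation:
! dial.mhop(n: 10) : 2115-05-22
! dial.closeout() : 2115-05-31
! dial.spanto(d: 2116-01-17) : 231
! dial.anchor(d: 2093-01-29) : 2093-01-29
! dial.spanto(d: 2092-02-10) : -354
! dial.anchor(d: 2295-11-27) : 2295-11-27
! dial.anchor(d: 2217-10-01) : 2217-10-01
! dial.yhop(n: 0) : 2217-10-01
! dial.anchor(d: 1834-08-01) : 1834-08-01


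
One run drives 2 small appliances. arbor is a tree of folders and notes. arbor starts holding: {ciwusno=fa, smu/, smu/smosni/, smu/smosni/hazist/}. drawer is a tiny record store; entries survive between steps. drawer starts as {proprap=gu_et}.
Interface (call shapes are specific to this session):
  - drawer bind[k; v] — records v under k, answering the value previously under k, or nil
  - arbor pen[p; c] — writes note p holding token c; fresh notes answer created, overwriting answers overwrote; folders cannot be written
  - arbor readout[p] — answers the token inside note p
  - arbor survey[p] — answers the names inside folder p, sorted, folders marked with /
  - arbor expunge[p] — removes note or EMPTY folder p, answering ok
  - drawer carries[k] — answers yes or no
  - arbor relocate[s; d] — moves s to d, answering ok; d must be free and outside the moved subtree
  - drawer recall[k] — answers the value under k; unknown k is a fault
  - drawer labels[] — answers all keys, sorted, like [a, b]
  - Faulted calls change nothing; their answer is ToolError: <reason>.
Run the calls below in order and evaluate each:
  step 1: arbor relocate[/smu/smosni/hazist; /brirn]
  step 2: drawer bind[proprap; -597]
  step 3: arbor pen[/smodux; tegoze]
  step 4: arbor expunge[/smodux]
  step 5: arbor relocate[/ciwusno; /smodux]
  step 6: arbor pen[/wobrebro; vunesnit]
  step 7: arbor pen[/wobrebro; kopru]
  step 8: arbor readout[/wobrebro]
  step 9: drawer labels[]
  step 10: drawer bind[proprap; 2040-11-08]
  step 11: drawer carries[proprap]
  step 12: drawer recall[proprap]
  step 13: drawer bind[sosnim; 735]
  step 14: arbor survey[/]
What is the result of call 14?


Answer: [brirn/, smodux, smu/, wobrebro]

Derivation:
Invoking arbor relocate(s='/smu/smosni/hazist', d='/brirn'), → ok.
Invoking drawer bind(k='proprap', v='-597'), → gu_et.
I invoke arbor pen(p='/smodux', c='tegoze'), and observe created.
I run arbor expunge(p='/smodux'): ok.
Then arbor relocate(s='/ciwusno', d='/smodux'), and see ok.
Now I run arbor pen(p='/wobrebro', c='vunesnit'), and observe created.
I invoke arbor pen(p='/wobrebro', c='kopru'), → overwrote.
Calling arbor readout(p='/wobrebro'): kopru.
Then drawer labels(), and get [proprap].
I invoke drawer bind(k='proprap', v='2040-11-08'): -597.
I try drawer carries(k='proprap'), which returns yes.
I try drawer recall(k='proprap'), and observe 2040-11-08.
Invoking drawer bind(k='sosnim', v='735'), and get nil.
Next I call arbor survey(p='/'), — result: [brirn/, smodux, smu/, wobrebro].


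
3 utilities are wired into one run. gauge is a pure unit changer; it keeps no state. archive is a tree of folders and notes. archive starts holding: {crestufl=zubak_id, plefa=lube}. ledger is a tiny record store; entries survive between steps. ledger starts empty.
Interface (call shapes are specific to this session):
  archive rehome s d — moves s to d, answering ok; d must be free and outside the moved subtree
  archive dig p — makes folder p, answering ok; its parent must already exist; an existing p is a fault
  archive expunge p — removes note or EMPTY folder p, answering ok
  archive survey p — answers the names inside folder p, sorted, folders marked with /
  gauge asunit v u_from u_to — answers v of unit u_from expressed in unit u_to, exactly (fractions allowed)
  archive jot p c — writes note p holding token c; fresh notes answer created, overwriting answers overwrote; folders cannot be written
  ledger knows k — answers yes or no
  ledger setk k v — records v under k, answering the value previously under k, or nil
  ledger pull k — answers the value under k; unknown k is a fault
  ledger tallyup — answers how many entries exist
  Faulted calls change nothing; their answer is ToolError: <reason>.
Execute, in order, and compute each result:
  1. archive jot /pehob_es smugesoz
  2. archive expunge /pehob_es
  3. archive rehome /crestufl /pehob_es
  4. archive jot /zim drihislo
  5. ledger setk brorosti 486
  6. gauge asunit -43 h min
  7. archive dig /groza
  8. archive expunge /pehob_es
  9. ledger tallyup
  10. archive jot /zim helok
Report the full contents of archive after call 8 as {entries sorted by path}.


% 1. archive jot(p=/pehob_es, c=smugesoz) ~> created
% 2. archive expunge(p=/pehob_es) ~> ok
% 3. archive rehome(s=/crestufl, d=/pehob_es) ~> ok
% 4. archive jot(p=/zim, c=drihislo) ~> created
% 5. ledger setk(k=brorosti, v=486) ~> nil
% 6. gauge asunit(v=-43, u_from=h, u_to=min) ~> -2580
% 7. archive dig(p=/groza) ~> ok
% 8. archive expunge(p=/pehob_es) ~> ok
% 9. ledger tallyup() ~> 1
% 10. archive jot(p=/zim, c=helok) ~> overwrote

Answer: {groza/, plefa=lube, zim=drihislo}


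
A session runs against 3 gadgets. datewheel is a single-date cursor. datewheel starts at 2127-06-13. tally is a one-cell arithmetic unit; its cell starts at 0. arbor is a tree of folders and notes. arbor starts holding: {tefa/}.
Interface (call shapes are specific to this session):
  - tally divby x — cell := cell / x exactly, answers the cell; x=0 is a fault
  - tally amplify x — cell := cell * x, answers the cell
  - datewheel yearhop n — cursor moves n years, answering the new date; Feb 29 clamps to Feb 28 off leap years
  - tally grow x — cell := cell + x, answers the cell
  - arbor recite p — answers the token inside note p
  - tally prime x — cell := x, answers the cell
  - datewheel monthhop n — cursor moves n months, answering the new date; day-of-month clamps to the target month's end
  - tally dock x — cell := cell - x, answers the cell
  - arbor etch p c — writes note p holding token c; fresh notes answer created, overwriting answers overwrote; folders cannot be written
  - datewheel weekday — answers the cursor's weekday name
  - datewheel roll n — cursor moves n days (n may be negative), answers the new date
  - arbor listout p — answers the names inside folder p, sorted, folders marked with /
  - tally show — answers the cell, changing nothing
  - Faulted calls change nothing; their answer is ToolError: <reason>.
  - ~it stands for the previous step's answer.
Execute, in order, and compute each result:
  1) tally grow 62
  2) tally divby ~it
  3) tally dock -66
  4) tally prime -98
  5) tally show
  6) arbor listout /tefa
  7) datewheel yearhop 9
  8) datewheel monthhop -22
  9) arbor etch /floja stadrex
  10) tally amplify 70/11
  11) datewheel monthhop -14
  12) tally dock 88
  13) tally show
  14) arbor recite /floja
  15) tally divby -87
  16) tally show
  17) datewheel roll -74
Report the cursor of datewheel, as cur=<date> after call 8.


;; tally grow(x=62) => 62
;; tally divby(x=~it) => 1
;; tally dock(x=-66) => 67
;; tally prime(x=-98) => -98
;; tally show() => -98
;; arbor listout(p=/tefa) => []
;; datewheel yearhop(n=9) => 2136-06-13
;; datewheel monthhop(n=-22) => 2134-08-13
;; arbor etch(p=/floja, c=stadrex) => created
;; tally amplify(x=70/11) => -6860/11
;; datewheel monthhop(n=-14) => 2133-06-13
;; tally dock(x=88) => -7828/11
;; tally show() => -7828/11
;; arbor recite(p=/floja) => stadrex
;; tally divby(x=-87) => 7828/957
;; tally show() => 7828/957
;; datewheel roll(n=-74) => 2133-03-31

Answer: cur=2134-08-13


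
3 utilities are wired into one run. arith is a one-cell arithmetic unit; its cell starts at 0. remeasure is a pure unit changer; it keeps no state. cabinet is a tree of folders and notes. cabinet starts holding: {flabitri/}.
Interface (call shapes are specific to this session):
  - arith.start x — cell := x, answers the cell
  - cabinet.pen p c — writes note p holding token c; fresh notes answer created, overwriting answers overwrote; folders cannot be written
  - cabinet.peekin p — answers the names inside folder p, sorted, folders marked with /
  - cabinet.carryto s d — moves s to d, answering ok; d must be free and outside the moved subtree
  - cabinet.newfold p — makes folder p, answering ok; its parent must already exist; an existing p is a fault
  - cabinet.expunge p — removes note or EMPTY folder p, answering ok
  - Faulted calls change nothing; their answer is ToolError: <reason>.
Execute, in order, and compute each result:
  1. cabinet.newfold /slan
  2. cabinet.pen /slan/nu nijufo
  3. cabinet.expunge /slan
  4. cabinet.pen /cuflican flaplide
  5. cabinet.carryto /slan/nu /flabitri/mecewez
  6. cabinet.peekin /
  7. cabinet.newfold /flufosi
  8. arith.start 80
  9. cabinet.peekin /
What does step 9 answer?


[in] cabinet.newfold /slan
  ok
[in] cabinet.pen /slan/nu nijufo
  created
[in] cabinet.expunge /slan
  ToolError: not empty
[in] cabinet.pen /cuflican flaplide
  created
[in] cabinet.carryto /slan/nu /flabitri/mecewez
  ok
[in] cabinet.peekin /
  [cuflican, flabitri/, slan/]
[in] cabinet.newfold /flufosi
  ok
[in] arith.start 80
  80
[in] cabinet.peekin /
  [cuflican, flabitri/, flufosi/, slan/]

Answer: [cuflican, flabitri/, flufosi/, slan/]


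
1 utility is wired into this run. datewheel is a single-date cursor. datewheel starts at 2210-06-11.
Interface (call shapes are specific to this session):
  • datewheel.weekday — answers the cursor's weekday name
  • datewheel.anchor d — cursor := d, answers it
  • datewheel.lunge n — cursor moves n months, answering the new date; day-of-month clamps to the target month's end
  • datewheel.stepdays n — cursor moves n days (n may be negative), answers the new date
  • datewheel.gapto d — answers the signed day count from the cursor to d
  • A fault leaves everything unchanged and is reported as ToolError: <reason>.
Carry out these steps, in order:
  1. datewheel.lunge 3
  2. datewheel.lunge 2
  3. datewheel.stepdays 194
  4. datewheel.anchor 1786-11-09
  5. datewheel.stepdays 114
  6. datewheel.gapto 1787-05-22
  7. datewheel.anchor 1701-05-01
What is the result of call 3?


Answer: 2211-05-24

Derivation:
I invoke datewheel.lunge(n='3'): 2210-09-11.
Then datewheel.lunge(n='2'), and see 2210-11-11.
I try datewheel.stepdays(n='194'), which returns 2211-05-24.
I use datewheel.anchor(d='1786-11-09'), and get 1786-11-09.
I try datewheel.stepdays(n='114'), which returns 1787-03-03.
I invoke datewheel.gapto(d='1787-05-22'), and observe 80.
Using datewheel.anchor(d='1701-05-01'), → 1701-05-01.


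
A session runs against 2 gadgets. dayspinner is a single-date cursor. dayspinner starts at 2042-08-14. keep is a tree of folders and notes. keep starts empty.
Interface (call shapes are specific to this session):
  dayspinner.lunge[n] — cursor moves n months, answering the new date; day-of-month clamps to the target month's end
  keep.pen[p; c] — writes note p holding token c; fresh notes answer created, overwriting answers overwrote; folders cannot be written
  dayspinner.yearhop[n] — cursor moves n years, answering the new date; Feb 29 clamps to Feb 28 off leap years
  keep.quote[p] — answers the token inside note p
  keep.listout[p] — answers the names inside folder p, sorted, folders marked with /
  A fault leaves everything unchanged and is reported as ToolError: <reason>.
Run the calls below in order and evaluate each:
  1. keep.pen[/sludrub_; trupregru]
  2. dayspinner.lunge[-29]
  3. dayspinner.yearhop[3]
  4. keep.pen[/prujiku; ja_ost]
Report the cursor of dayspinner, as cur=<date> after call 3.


! keep.pen(p=/sludrub_, c=trupregru) : created
! dayspinner.lunge(n=-29) : 2040-03-14
! dayspinner.yearhop(n=3) : 2043-03-14
! keep.pen(p=/prujiku, c=ja_ost) : created

Answer: cur=2043-03-14


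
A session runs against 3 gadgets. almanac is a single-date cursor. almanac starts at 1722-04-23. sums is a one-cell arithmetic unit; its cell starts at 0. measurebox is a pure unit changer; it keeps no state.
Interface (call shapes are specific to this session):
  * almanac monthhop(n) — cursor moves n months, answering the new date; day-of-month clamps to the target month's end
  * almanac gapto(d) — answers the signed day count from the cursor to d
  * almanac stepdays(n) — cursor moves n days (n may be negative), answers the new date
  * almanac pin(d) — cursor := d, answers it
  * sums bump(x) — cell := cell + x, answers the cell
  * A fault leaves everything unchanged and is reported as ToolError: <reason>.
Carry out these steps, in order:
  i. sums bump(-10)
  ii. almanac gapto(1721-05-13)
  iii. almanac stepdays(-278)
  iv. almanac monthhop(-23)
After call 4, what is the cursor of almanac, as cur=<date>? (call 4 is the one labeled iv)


Answer: cur=1719-08-19

Derivation:
> sums bump x: -10
[out] -10
> almanac gapto d: 1721-05-13
[out] -345
> almanac stepdays n: -278
[out] 1721-07-19
> almanac monthhop n: -23
[out] 1719-08-19


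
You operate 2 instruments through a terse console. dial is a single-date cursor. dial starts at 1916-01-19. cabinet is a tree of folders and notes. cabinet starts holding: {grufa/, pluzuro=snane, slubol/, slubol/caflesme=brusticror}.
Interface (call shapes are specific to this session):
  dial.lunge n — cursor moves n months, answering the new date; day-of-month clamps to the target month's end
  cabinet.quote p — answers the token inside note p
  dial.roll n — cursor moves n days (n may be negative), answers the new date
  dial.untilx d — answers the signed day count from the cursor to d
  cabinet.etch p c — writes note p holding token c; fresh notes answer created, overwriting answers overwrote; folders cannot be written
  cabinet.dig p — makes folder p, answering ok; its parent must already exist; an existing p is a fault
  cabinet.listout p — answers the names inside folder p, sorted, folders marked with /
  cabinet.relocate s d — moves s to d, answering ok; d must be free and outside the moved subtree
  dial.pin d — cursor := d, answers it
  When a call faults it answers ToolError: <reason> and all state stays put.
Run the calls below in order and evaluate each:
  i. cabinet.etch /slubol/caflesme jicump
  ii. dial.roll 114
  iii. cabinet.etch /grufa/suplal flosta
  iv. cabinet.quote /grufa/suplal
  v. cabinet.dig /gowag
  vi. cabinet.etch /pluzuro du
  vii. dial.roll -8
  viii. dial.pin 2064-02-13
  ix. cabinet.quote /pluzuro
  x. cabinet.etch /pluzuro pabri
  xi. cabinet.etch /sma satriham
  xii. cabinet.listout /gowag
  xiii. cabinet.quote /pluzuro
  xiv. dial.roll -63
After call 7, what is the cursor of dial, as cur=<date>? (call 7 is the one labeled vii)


I use etch using p: /slubol/caflesme, c: jicump, and get overwrote.
I call roll using n: 114, and see 1916-05-12.
I try etch using p: /grufa/suplal, c: flosta, and see created.
Calling quote using p: /grufa/suplal, and see flosta.
Then dig using p: /gowag, giving ok.
Calling etch using p: /pluzuro, c: du, and observe overwrote.
Calling roll using n: -8, → 1916-05-04.
Now I run pin using d: 2064-02-13, and get 2064-02-13.
I run quote using p: /pluzuro, yielding du.
Using etch using p: /pluzuro, c: pabri, giving overwrote.
Calling etch using p: /sma, c: satriham, — result: created.
I invoke listout using p: /gowag, and see [].
Now I run quote using p: /pluzuro, and see pabri.
I use roll using n: -63, and observe 2063-12-12.

Answer: cur=1916-05-04


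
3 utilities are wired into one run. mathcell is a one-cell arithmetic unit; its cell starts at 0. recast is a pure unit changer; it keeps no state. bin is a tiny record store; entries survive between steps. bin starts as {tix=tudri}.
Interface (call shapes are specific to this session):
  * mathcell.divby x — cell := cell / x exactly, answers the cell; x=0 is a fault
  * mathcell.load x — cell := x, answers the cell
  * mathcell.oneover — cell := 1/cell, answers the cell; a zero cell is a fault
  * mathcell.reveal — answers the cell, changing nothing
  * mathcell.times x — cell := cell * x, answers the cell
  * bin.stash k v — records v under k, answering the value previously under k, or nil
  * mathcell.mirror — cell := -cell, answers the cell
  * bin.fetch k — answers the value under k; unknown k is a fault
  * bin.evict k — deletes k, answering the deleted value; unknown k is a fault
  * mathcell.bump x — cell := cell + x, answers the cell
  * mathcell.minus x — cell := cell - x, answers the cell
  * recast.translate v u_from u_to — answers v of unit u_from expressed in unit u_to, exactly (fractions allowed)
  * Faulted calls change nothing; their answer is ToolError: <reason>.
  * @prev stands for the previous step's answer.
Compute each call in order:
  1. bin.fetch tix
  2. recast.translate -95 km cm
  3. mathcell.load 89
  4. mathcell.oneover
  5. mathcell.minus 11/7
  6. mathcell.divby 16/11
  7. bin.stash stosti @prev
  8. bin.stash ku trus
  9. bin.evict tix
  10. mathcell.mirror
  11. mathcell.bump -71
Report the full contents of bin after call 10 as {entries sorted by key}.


Answer: {ku=trus, stosti=-2673/2492}

Derivation:
>> bin.fetch(tix)
<< tudri
>> recast.translate(-95, km, cm)
<< -9500000
>> mathcell.load(89)
<< 89
>> mathcell.oneover()
<< 1/89
>> mathcell.minus(11/7)
<< -972/623
>> mathcell.divby(16/11)
<< -2673/2492
>> bin.stash(stosti, @prev)
<< nil
>> bin.stash(ku, trus)
<< nil
>> bin.evict(tix)
<< tudri
>> mathcell.mirror()
<< 2673/2492
>> mathcell.bump(-71)
<< -174259/2492


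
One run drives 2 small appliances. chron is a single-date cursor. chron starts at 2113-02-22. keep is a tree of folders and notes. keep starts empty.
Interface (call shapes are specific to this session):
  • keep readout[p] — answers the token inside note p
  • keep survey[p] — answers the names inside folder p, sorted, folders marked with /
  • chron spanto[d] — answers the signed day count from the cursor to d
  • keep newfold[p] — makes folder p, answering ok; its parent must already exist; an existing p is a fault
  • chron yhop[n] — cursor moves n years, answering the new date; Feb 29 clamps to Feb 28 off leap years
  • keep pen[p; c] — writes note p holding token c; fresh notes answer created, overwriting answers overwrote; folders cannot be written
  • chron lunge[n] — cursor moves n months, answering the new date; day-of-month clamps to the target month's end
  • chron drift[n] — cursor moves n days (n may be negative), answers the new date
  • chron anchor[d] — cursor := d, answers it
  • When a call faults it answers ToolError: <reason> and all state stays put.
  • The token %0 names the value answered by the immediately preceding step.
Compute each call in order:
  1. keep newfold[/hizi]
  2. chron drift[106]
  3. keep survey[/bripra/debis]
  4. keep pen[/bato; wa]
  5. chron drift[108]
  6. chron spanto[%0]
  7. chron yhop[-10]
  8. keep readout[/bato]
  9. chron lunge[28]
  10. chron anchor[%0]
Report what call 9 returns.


Answer: 2106-01-24

Derivation:
-> keep newfold(p=/hizi)
<- ok
-> chron drift(n=106)
<- 2113-06-08
-> keep survey(p=/bripra/debis)
<- ToolError: not found
-> keep pen(p=/bato, c=wa)
<- created
-> chron drift(n=108)
<- 2113-09-24
-> chron spanto(d=%0)
<- 0
-> chron yhop(n=-10)
<- 2103-09-24
-> keep readout(p=/bato)
<- wa
-> chron lunge(n=28)
<- 2106-01-24
-> chron anchor(d=%0)
<- 2106-01-24


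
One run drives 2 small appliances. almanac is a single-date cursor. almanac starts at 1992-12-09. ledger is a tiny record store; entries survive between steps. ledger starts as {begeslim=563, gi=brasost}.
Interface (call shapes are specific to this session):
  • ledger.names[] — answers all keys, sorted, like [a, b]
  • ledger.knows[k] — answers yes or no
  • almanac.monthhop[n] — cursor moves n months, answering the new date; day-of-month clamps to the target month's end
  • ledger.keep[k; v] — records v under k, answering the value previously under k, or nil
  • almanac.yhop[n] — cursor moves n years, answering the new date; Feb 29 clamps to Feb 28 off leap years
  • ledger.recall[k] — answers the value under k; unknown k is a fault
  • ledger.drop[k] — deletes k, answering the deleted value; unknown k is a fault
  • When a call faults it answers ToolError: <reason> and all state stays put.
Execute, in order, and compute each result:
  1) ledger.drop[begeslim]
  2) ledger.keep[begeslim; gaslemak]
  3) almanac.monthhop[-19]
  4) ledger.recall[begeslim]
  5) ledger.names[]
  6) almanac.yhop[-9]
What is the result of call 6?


Answer: 1982-05-09

Derivation:
Act: ledger.drop[begeslim]
Obs: 563
Act: ledger.keep[begeslim; gaslemak]
Obs: nil
Act: almanac.monthhop[-19]
Obs: 1991-05-09
Act: ledger.recall[begeslim]
Obs: gaslemak
Act: ledger.names[]
Obs: [begeslim, gi]
Act: almanac.yhop[-9]
Obs: 1982-05-09


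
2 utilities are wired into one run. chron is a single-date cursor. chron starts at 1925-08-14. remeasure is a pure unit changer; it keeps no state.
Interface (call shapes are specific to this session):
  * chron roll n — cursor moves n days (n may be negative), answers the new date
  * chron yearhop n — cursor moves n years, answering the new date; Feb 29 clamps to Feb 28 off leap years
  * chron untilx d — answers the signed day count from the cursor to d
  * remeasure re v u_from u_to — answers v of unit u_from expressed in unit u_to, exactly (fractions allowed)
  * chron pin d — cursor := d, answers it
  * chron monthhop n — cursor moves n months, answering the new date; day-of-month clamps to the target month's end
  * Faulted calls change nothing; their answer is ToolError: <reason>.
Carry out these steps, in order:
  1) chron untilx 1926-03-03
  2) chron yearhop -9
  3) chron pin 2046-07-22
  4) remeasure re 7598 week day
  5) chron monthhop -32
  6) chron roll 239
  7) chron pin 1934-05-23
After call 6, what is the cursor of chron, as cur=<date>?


Answer: cur=2044-07-18

Derivation:
Then chron untilx with 1926-03-03, → 201.
Calling chron yearhop with -9, and get 1916-08-14.
I use chron pin with 2046-07-22: 2046-07-22.
Now I run remeasure re with 7598, week, day, yielding 53186.
Then chron monthhop with -32, and observe 2043-11-22.
I use chron roll with 239, — result: 2044-07-18.
Invoking chron pin with 1934-05-23, giving 1934-05-23.


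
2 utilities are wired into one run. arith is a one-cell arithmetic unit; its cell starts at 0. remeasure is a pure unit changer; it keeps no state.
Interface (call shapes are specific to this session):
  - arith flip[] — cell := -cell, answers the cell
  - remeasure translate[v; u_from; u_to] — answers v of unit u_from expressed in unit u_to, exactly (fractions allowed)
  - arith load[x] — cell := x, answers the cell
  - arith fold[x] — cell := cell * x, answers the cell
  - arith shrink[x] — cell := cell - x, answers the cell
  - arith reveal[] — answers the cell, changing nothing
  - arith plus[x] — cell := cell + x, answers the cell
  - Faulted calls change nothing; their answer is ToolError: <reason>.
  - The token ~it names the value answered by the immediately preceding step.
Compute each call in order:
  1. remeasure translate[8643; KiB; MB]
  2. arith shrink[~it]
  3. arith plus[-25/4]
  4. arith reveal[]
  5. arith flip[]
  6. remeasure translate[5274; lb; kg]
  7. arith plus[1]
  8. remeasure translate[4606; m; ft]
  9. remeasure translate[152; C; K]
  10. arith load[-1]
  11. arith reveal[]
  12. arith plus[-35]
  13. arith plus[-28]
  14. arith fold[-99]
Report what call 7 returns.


Answer: 1006277/62500

Derivation:
-> remeasure translate(v→8643, u_from→KiB, u_to→MB)
<- 138288/15625
-> arith shrink(x→~it)
<- -138288/15625
-> arith plus(x→-25/4)
<- -943777/62500
-> arith reveal()
<- -943777/62500
-> arith flip()
<- 943777/62500
-> remeasure translate(v→5274, u_from→lb, u_to→kg)
<- 119612307969/50000000
-> arith plus(x→1)
<- 1006277/62500
-> remeasure translate(v→4606, u_from→m, u_to→ft)
<- 5757500/381
-> remeasure translate(v→152, u_from→C, u_to→K)
<- 8503/20
-> arith load(x→-1)
<- -1
-> arith reveal()
<- -1
-> arith plus(x→-35)
<- -36
-> arith plus(x→-28)
<- -64
-> arith fold(x→-99)
<- 6336


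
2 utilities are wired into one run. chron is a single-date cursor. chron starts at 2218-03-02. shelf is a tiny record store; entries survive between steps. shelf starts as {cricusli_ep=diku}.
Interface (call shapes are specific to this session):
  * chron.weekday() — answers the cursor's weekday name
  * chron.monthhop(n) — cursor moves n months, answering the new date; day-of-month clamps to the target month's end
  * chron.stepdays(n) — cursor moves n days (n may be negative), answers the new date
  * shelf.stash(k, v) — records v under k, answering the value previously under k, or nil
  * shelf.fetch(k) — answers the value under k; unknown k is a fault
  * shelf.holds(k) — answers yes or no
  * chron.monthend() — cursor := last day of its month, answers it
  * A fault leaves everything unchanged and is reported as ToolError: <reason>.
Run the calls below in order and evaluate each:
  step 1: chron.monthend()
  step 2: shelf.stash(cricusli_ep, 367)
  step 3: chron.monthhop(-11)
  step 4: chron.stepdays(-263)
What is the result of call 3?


Using chron.monthend(), giving 2218-03-31.
Now I run shelf.stash passing k→cricusli_ep, v→367, → diku.
I run chron.monthhop passing n→-11, which returns 2217-04-30.
Using chron.stepdays passing n→-263, and see 2216-08-10.

Answer: 2217-04-30
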